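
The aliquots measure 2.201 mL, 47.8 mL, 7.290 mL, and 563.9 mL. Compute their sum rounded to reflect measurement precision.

621.2 mL

2.201 mL + 47.8 mL + 7.290 mL + 563.9 mL = 621.191 mL.
Addition/subtraction keeps the fewest decimal places: 2.201 → 3 decimal places, 47.8 → 1 decimal place, 7.290 → 3 decimal places, 563.9 → 1 decimal place; limit is 1.
Rounded to 1 decimal place: 621.2 mL.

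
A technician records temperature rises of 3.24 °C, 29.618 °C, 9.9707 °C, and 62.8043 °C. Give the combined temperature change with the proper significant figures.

105.63 °C

3.24 °C + 29.618 °C + 9.9707 °C + 62.8043 °C = 105.6330 °C.
Addition/subtraction keeps the fewest decimal places: 3.24 → 2 decimal places, 29.618 → 3 decimal places, 9.9707 → 4 decimal places, 62.8043 → 4 decimal places; limit is 2.
Rounded to 2 decimal places: 105.63 °C.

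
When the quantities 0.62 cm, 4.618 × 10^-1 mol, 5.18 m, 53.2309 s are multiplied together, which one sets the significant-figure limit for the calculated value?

0.62 cm → 2 s.f.; 4.618 × 10^-1 mol → 4 s.f.; 5.18 m → 3 s.f.; 53.2309 s → 6 s.f.
The fewest is 2 significant figures, from 0.62 cm.

0.62 cm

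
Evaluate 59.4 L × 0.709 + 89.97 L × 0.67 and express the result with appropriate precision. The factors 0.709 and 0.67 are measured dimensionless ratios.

59.4 × 0.709 = 42.1146 → 42.1 L (3 s.f., last digit at the 10^-1 place).
89.97 × 0.67 = 60.2799 → 60. L (2 s.f., last digit at the 10^0 place).
Sum: 102.3945 L; keep the coarser place, 10^0.
Result: 102 L.

102 L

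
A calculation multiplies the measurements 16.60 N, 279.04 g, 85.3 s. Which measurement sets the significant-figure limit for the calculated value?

16.60 N → 4 s.f.; 279.04 g → 5 s.f.; 85.3 s → 3 s.f.
The fewest is 3 significant figures, from 85.3 s.

85.3 s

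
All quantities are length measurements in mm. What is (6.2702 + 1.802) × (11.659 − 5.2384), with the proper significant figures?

6.2702 + 1.802 = 8.0722, limited to 3 d.p. → 4 s.f.; 11.659 − 5.2384 = 6.4206, limited to 3 d.p. → 4 s.f.
Carrying full precision, 8.0722 × 6.4206 = 51.82836732; keep min(4, 4) = 4 s.f.
Rounded to 4 significant figures: 51.83 mm².

51.83 mm²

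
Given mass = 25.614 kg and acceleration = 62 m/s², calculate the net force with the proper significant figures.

net force = 25.614 kg × 62 m/s² = 1588.068 N.
25.614 has 5 significant figures; 62 has 2.
Division/multiplication keeps the fewest: 2 significant figures.
Rounded: 1.6 × 10^3 N.

1.6 × 10^3 N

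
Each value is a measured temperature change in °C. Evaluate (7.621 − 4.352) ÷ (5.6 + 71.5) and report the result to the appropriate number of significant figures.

7.621 − 4.352 = 3.269, limited to 3 d.p. → 4 s.f.; 5.6 + 71.5 = 77.1, limited to 1 d.p. → 3 s.f.
Carrying full precision, 3.269 ÷ 77.1 = 0.0423994811933…; keep min(4, 3) = 3 s.f.
Rounded to 3 significant figures: 4.24 × 10^-2.

4.24 × 10^-2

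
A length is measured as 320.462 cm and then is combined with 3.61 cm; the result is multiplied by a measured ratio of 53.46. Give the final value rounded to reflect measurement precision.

320.462 cm + 3.61 cm = 324.072 cm; the sum is limited to 2 decimal places (5 s.f.).
Carrying full precision, 324.072 × 53.46 = 17324.88912 cm; 53.46 has 4 s.f., so the result keeps min(5, 4) = 4 s.f.
Rounded to 4 significant figures: 1.732 × 10⁴ cm.

1.732 × 10⁴ cm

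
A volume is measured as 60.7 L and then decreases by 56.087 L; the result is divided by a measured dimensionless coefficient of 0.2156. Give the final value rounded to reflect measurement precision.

60.7 L − 56.087 L = 4.613 L; the difference is limited to 1 decimal place (2 s.f.).
Carrying full precision, 4.613 ÷ 0.2156 = 21.3961038961… L; 0.2156 has 4 s.f., so the result keeps min(2, 4) = 2 s.f.
Rounded to 2 significant figures: 21 L.

21 L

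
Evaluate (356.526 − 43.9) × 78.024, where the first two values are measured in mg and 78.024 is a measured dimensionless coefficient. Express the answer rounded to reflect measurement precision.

356.526 mg − 43.9 mg = 312.626 mg; the difference is limited to 1 decimal place (4 s.f.).
Carrying full precision, 312.626 × 78.024 = 24392.331024 mg; 78.024 has 5 s.f., so the result keeps min(4, 5) = 4 s.f.
Rounded to 4 significant figures: 2.439 × 10⁴ mg.

2.439 × 10⁴ mg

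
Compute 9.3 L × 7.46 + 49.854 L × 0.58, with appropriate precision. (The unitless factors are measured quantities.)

9.3 × 7.46 = 69.378 → 69 L (2 s.f., last digit at the 10^0 place).
49.854 × 0.58 = 28.91532 → 29 L (2 s.f., last digit at the 10^0 place).
Sum: 98.29332 L; keep the coarser place, 10^0.
Result: 98 L.

98 L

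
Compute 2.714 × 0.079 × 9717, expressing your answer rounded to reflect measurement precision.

2.714 × 0.079 × 9717 = 2083.383102
Multiplication/division keeps the fewest significant figures: 2.714 → 4 s.f., 0.079 → 2 s.f., 9717 → 4 s.f.; limit is 2.
Rounded to 2 significant figures: 2.1 × 10^3.

2.1 × 10^3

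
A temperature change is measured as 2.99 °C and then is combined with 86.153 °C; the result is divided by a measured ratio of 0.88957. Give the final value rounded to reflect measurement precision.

100.2 °C

2.99 °C + 86.153 °C = 89.143 °C; the sum is limited to 2 decimal places (4 s.f.).
Carrying full precision, 89.143 ÷ 0.88957 = 100.209089785… °C; 0.88957 has 5 s.f., so the result keeps min(4, 5) = 4 s.f.
Rounded to 4 significant figures: 100.2 °C.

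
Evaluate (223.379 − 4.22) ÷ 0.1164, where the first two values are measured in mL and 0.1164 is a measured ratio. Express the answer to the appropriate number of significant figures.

1883 mL

223.379 mL − 4.22 mL = 219.159 mL; the difference is limited to 2 decimal places (5 s.f.).
Carrying full precision, 219.159 ÷ 0.1164 = 1882.80927835… mL; 0.1164 has 4 s.f., so the result keeps min(5, 4) = 4 s.f.
Rounded to 4 significant figures: 1883 mL.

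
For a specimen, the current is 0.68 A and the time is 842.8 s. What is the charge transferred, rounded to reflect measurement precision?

charge transferred = 0.68 A × 842.8 s = 573.104 C.
0.68 has 2 significant figures; 842.8 has 4.
Division/multiplication keeps the fewest: 2 significant figures.
Rounded: 5.7 × 10² C.

5.7 × 10² C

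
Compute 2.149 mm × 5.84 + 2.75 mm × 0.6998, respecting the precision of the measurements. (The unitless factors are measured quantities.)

14.5 mm

2.149 × 5.84 = 12.55016 → 12.6 mm (3 s.f., last digit at the 10^-1 place).
2.75 × 0.6998 = 1.92445 → 1.92 mm (3 s.f., last digit at the 10^-2 place).
Sum: 14.47461 mm; keep the coarser place, 10^-1.
Result: 14.5 mm.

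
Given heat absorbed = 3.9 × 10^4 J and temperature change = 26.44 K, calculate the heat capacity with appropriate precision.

heat capacity = 3.9 × 10^4 J ÷ 26.44 K = 1475.03782148… J/K.
3.9 × 10^4 has 2 significant figures; 26.44 has 4.
Division/multiplication keeps the fewest: 2 significant figures.
Rounded: 1.5 × 10^3 J/K.

1.5 × 10^3 J/K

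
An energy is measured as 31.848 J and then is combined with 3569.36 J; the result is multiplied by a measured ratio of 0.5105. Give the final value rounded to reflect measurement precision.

1838 J

31.848 J + 3569.36 J = 3601.208 J; the sum is limited to 2 decimal places (6 s.f.).
Carrying full precision, 3601.208 × 0.5105 = 1838.416684 J; 0.5105 has 4 s.f., so the result keeps min(6, 4) = 4 s.f.
Rounded to 4 significant figures: 1838 J.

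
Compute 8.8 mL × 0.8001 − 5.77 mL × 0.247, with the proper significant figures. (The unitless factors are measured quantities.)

5.6 mL

8.8 × 0.8001 = 7.04088 → 7.0 mL (2 s.f., last digit at the 10^-1 place).
5.77 × 0.247 = 1.42519 → 1.43 mL (3 s.f., last digit at the 10^-2 place).
Difference: 5.61569 mL; keep the coarser place, 10^-1.
Result: 5.6 mL.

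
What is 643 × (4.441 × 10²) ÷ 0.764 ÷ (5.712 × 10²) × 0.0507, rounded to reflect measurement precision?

33.2

643 × (4.441 × 10²) ÷ 0.764 ÷ (5.712 × 10²) × 0.0507 = 33.1755512644…
Multiplication/division keeps the fewest significant figures: 643 → 3 s.f., 4.441 × 10² → 4 s.f., 0.764 → 3 s.f., 5.712 × 10² → 4 s.f., 0.0507 → 3 s.f.; limit is 3.
Rounded to 3 significant figures: 33.2.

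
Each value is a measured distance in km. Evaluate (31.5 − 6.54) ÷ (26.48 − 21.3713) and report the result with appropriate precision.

4.89

31.5 − 6.54 = 24.96, limited to 1 d.p. → 3 s.f.; 26.48 − 21.3713 = 5.1087, limited to 2 d.p. → 3 s.f.
Carrying full precision, 24.96 ÷ 5.1087 = 4.88578307593…; keep min(3, 3) = 3 s.f.
Rounded to 3 significant figures: 4.89.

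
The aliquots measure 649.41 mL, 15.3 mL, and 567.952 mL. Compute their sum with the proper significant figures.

1232.7 mL

649.41 mL + 15.3 mL + 567.952 mL = 1232.662 mL.
Addition/subtraction keeps the fewest decimal places: 649.41 → 2 decimal places, 15.3 → 1 decimal place, 567.952 → 3 decimal places; limit is 1.
Rounded to 1 decimal place: 1232.7 mL.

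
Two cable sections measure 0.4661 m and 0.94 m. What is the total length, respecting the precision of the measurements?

0.4661 m + 0.94 m = 1.4061 m.
Addition/subtraction keeps the fewest decimal places: 0.4661 → 4 decimal places, 0.94 → 2 decimal places; limit is 2.
Rounded to 2 decimal places: 1.41 m.

1.41 m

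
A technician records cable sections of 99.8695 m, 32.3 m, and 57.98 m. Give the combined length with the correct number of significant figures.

99.8695 m + 32.3 m + 57.98 m = 190.1495 m.
Addition/subtraction keeps the fewest decimal places: 99.8695 → 4 decimal places, 32.3 → 1 decimal place, 57.98 → 2 decimal places; limit is 1.
Rounded to 1 decimal place: 190.1 m.

190.1 m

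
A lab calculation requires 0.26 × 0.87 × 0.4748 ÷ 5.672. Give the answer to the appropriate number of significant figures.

0.26 × 0.87 × 0.4748 ÷ 5.672 = 0.018935077574…
Multiplication/division keeps the fewest significant figures: 0.26 → 2 s.f., 0.87 → 2 s.f., 0.4748 → 4 s.f., 5.672 → 4 s.f.; limit is 2.
Rounded to 2 significant figures: 1.9 × 10^-2.

1.9 × 10^-2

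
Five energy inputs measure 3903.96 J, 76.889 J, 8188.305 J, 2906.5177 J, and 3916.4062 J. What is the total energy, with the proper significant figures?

3903.96 J + 76.889 J + 8188.305 J + 2906.5177 J + 3916.4062 J = 18992.0779 J.
Addition/subtraction keeps the fewest decimal places: 3903.96 → 2 decimal places, 76.889 → 3 decimal places, 8188.305 → 3 decimal places, 2906.5177 → 4 decimal places, 3916.4062 → 4 decimal places; limit is 2.
Rounded to 2 decimal places: 1.899208 × 10^4 J.

1.899208 × 10^4 J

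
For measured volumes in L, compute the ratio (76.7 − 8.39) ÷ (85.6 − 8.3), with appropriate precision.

0.884

76.7 − 8.39 = 68.31, limited to 1 d.p. → 3 s.f.; 85.6 − 8.3 = 77.3, limited to 1 d.p. → 3 s.f.
Carrying full precision, 68.31 ÷ 77.3 = 0.883699870634…; keep min(3, 3) = 3 s.f.
Rounded to 3 significant figures: 0.884.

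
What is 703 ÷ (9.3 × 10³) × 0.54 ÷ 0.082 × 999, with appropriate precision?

5.0 × 10²

703 ÷ (9.3 × 10³) × 0.54 ÷ 0.082 × 999 = 497.299213218…
Multiplication/division keeps the fewest significant figures: 703 → 3 s.f., 9.3 × 10³ → 2 s.f., 0.54 → 2 s.f., 0.082 → 2 s.f., 999 → 3 s.f.; limit is 2.
Rounded to 2 significant figures: 5.0 × 10².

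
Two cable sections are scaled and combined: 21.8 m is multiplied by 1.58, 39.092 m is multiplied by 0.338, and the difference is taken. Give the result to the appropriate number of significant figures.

21.8 × 1.58 = 34.444 → 34.4 m (3 s.f., last digit at the 10^-1 place).
39.092 × 0.338 = 13.213096 → 13.2 m (3 s.f., last digit at the 10^-1 place).
Difference: 21.230904 m; keep the coarser place, 10^-1.
Result: 21.2 m.

21.2 m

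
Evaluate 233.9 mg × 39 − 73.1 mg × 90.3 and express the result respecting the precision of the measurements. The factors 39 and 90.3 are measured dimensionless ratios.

2.5 × 10³ mg

233.9 × 39 = 9122.1 → 9.1 × 10³ mg (2 s.f., last digit at the 10^2 place).
73.1 × 90.3 = 6600.93 → 6.60 × 10³ mg (3 s.f., last digit at the 10^1 place).
Difference: 2521.17 mg; keep the coarser place, 10^2.
Result: 2.5 × 10³ mg.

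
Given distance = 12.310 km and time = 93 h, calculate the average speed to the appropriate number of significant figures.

average speed = 12.310 km ÷ 93 h = 0.132365591398… km/h.
12.310 has 5 significant figures; 93 has 2.
Division/multiplication keeps the fewest: 2 significant figures.
Rounded: 0.13 km/h.

0.13 km/h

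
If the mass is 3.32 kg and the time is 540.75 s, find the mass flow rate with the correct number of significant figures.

0.00614 kg/s

mass flow rate = 3.32 kg ÷ 540.75 s = 0.0061396208969… kg/s.
3.32 has 3 significant figures; 540.75 has 5.
Division/multiplication keeps the fewest: 3 significant figures.
Rounded: 0.00614 kg/s.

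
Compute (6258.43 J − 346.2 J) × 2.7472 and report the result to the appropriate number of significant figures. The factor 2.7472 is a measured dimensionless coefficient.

6258.43 J − 346.2 J = 5912.23 J; the difference is limited to 1 decimal place (5 s.f.).
Carrying full precision, 5912.23 × 2.7472 = 16242.078256 J; 2.7472 has 5 s.f., so the result keeps min(5, 5) = 5 s.f.
Rounded to 5 significant figures: 16242 J.

16242 J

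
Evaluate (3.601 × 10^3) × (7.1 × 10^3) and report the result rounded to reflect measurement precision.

(3.601 × 10^3) × (7.1 × 10^3) = 25567100
Multiplication/division keeps the fewest significant figures: 3.601 × 10^3 → 4 s.f., 7.1 × 10^3 → 2 s.f.; limit is 2.
Rounded to 2 significant figures: 2.6 × 10^7.

2.6 × 10^7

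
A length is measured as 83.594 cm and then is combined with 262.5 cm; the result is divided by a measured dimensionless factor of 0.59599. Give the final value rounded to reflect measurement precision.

83.594 cm + 262.5 cm = 346.094 cm; the sum is limited to 1 decimal place (4 s.f.).
Carrying full precision, 346.094 ÷ 0.59599 = 580.704374234… cm; 0.59599 has 5 s.f., so the result keeps min(4, 5) = 4 s.f.
Rounded to 4 significant figures: 580.7 cm.

580.7 cm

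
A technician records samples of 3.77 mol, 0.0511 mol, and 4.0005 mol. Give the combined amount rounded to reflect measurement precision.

3.77 mol + 0.0511 mol + 4.0005 mol = 7.8216 mol.
Addition/subtraction keeps the fewest decimal places: 3.77 → 2 decimal places, 0.0511 → 4 decimal places, 4.0005 → 4 decimal places; limit is 2.
Rounded to 2 decimal places: 7.82 mol.

7.82 mol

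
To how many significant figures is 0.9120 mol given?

4

0.9120: leading zeros are not significant; trailing zeros after a decimal point are significant.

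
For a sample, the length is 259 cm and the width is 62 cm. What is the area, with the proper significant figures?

area = 259 cm × 62 cm = 16058 cm².
259 has 3 significant figures; 62 has 2.
Division/multiplication keeps the fewest: 2 significant figures.
Rounded: 1.6 × 10⁴ cm².

1.6 × 10⁴ cm²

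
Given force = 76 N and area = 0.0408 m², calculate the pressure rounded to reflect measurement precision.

pressure = 76 N ÷ 0.0408 m² = 1862.74509804… Pa.
76 has 2 significant figures; 0.0408 has 3.
Division/multiplication keeps the fewest: 2 significant figures.
Rounded: 1.9 × 10^3 Pa.

1.9 × 10^3 Pa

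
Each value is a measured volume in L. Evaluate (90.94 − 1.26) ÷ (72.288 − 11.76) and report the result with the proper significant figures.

1.482

90.94 − 1.26 = 89.68, limited to 2 d.p. → 4 s.f.; 72.288 − 11.76 = 60.528, limited to 2 d.p. → 4 s.f.
Carrying full precision, 89.68 ÷ 60.528 = 1.4816283373…; keep min(4, 4) = 4 s.f.
Rounded to 4 significant figures: 1.482.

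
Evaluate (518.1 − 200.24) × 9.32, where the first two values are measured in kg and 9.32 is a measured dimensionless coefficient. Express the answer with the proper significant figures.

518.1 kg − 200.24 kg = 317.86 kg; the difference is limited to 1 decimal place (4 s.f.).
Carrying full precision, 317.86 × 9.32 = 2962.4552 kg; 9.32 has 3 s.f., so the result keeps min(4, 3) = 3 s.f.
Rounded to 3 significant figures: 2.96 × 10³ kg.

2.96 × 10³ kg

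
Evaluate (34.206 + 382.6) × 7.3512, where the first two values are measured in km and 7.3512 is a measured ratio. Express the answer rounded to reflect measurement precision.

3064 km

34.206 km + 382.6 km = 416.806 km; the sum is limited to 1 decimal place (4 s.f.).
Carrying full precision, 416.806 × 7.3512 = 3064.0242672 km; 7.3512 has 5 s.f., so the result keeps min(4, 5) = 4 s.f.
Rounded to 4 significant figures: 3064 km.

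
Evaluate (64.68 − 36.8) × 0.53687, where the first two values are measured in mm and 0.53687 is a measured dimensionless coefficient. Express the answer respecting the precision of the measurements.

64.68 mm − 36.8 mm = 27.88 mm; the difference is limited to 1 decimal place (3 s.f.).
Carrying full precision, 27.88 × 0.53687 = 14.9679356 mm; 0.53687 has 5 s.f., so the result keeps min(3, 5) = 3 s.f.
Rounded to 3 significant figures: 15.0 mm.

15.0 mm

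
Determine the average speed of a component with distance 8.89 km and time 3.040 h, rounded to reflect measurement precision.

average speed = 8.89 km ÷ 3.040 h = 2.92434210526… km/h.
8.89 has 3 significant figures; 3.040 has 4.
Division/multiplication keeps the fewest: 3 significant figures.
Rounded: 2.92 km/h.

2.92 km/h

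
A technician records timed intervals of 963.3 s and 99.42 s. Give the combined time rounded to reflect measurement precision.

963.3 s + 99.42 s = 1062.72 s.
Addition/subtraction keeps the fewest decimal places: 963.3 → 1 decimal place, 99.42 → 2 decimal places; limit is 1.
Rounded to 1 decimal place: 1062.7 s.

1062.7 s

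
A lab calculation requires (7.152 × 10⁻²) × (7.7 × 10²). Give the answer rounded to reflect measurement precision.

55

(7.152 × 10⁻²) × (7.7 × 10²) = 55.0704
Multiplication/division keeps the fewest significant figures: 7.152 × 10⁻² → 4 s.f., 7.7 × 10² → 2 s.f.; limit is 2.
Rounded to 2 significant figures: 55.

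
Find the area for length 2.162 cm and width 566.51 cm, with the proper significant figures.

1225 cm²

area = 2.162 cm × 566.51 cm = 1224.79462 cm².
2.162 has 4 significant figures; 566.51 has 5.
Division/multiplication keeps the fewest: 4 significant figures.
Rounded: 1225 cm².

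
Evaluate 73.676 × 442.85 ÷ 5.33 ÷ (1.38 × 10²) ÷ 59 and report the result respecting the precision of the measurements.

0.75

73.676 × 442.85 ÷ 5.33 ÷ (1.38 × 10²) ÷ 59 = 0.751838188293…
Multiplication/division keeps the fewest significant figures: 73.676 → 5 s.f., 442.85 → 5 s.f., 5.33 → 3 s.f., 1.38 × 10² → 3 s.f., 59 → 2 s.f.; limit is 2.
Rounded to 2 significant figures: 0.75.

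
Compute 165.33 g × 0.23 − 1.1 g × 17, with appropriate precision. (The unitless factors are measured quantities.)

165.33 × 0.23 = 38.0259 → 38 g (2 s.f., last digit at the 10^0 place).
1.1 × 17 = 18.7 → 19 g (2 s.f., last digit at the 10^0 place).
Difference: 19.3259 g; keep the coarser place, 10^0.
Result: 19 g.

19 g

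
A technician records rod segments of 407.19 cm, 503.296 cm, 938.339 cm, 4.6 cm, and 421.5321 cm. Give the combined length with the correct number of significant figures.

407.19 cm + 503.296 cm + 938.339 cm + 4.6 cm + 421.5321 cm = 2274.9571 cm.
Addition/subtraction keeps the fewest decimal places: 407.19 → 2 decimal places, 503.296 → 3 decimal places, 938.339 → 3 decimal places, 4.6 → 1 decimal place, 421.5321 → 4 decimal places; limit is 1.
Rounded to 1 decimal place: 2275.0 cm.

2275.0 cm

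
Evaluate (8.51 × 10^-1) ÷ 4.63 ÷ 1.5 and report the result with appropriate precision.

(8.51 × 10^-1) ÷ 4.63 ÷ 1.5 = 0.122534197264…
Multiplication/division keeps the fewest significant figures: 8.51 × 10^-1 → 3 s.f., 4.63 → 3 s.f., 1.5 → 2 s.f.; limit is 2.
Rounded to 2 significant figures: 0.12.

0.12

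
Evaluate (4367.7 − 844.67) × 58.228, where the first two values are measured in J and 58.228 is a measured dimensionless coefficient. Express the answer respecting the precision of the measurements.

2.0514 × 10^5 J

4367.7 J − 844.67 J = 3523.03 J; the difference is limited to 1 decimal place (5 s.f.).
Carrying full precision, 3523.03 × 58.228 = 205138.99084 J; 58.228 has 5 s.f., so the result keeps min(5, 5) = 5 s.f.
Rounded to 5 significant figures: 2.0514 × 10^5 J.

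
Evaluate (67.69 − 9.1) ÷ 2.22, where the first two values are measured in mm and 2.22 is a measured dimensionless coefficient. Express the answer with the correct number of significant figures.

26.4 mm

67.69 mm − 9.1 mm = 58.59 mm; the difference is limited to 1 decimal place (3 s.f.).
Carrying full precision, 58.59 ÷ 2.22 = 26.3918918919… mm; 2.22 has 3 s.f., so the result keeps min(3, 3) = 3 s.f.
Rounded to 3 significant figures: 26.4 mm.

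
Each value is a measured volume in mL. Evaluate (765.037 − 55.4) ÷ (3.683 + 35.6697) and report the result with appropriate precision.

18.03

765.037 − 55.4 = 709.637, limited to 1 d.p. → 4 s.f.; 3.683 + 35.6697 = 39.3527, limited to 3 d.p. → 5 s.f.
Carrying full precision, 709.637 ÷ 39.3527 = 18.032739812…; keep min(4, 5) = 4 s.f.
Rounded to 4 significant figures: 18.03.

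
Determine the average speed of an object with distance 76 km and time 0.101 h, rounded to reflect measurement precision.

7.5 × 10^2 km/h

average speed = 76 km ÷ 0.101 h = 752.475247525… km/h.
76 has 2 significant figures; 0.101 has 3.
Division/multiplication keeps the fewest: 2 significant figures.
Rounded: 7.5 × 10^2 km/h.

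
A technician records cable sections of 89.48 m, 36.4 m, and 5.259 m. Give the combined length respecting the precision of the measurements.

89.48 m + 36.4 m + 5.259 m = 131.139 m.
Addition/subtraction keeps the fewest decimal places: 89.48 → 2 decimal places, 36.4 → 1 decimal place, 5.259 → 3 decimal places; limit is 1.
Rounded to 1 decimal place: 131.1 m.

131.1 m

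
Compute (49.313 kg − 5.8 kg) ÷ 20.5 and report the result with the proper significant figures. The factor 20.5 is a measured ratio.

49.313 kg − 5.8 kg = 43.513 kg; the difference is limited to 1 decimal place (3 s.f.).
Carrying full precision, 43.513 ÷ 20.5 = 2.12258536585… kg; 20.5 has 3 s.f., so the result keeps min(3, 3) = 3 s.f.
Rounded to 3 significant figures: 2.12 kg.

2.12 kg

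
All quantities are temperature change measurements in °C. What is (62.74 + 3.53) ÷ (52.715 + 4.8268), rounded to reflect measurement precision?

62.74 + 3.53 = 66.27, limited to 2 d.p. → 4 s.f.; 52.715 + 4.8268 = 57.5418, limited to 3 d.p. → 5 s.f.
Carrying full precision, 66.27 ÷ 57.5418 = 1.15168451456…; keep min(4, 5) = 4 s.f.
Rounded to 4 significant figures: 1.152.

1.152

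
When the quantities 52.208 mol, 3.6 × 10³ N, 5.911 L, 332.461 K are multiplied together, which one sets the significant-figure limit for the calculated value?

52.208 mol → 5 s.f.; 3.6 × 10³ N → 2 s.f.; 5.911 L → 4 s.f.; 332.461 K → 6 s.f.
The fewest is 2 significant figures, from 3.6 × 10³ N.

3.6 × 10³ N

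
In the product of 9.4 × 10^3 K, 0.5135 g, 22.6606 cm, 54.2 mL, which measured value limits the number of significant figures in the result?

9.4 × 10^3 K

9.4 × 10^3 K → 2 s.f.; 0.5135 g → 4 s.f.; 22.6606 cm → 6 s.f.; 54.2 mL → 3 s.f.
The fewest is 2 significant figures, from 9.4 × 10^3 K.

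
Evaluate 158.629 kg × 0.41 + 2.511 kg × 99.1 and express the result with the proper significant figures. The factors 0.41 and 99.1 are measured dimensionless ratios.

314 kg

158.629 × 0.41 = 65.03789 → 65 kg (2 s.f., last digit at the 10^0 place).
2.511 × 99.1 = 248.8401 → 249 kg (3 s.f., last digit at the 10^0 place).
Sum: 313.87799 kg; keep the coarser place, 10^0.
Result: 314 kg.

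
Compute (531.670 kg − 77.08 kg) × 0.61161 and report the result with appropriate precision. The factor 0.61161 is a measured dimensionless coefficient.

278.03 kg

531.670 kg − 77.08 kg = 454.590 kg; the difference is limited to 2 decimal places (5 s.f.).
Carrying full precision, 454.590 × 0.61161 = 278.0317899 kg; 0.61161 has 5 s.f., so the result keeps min(5, 5) = 5 s.f.
Rounded to 5 significant figures: 278.03 kg.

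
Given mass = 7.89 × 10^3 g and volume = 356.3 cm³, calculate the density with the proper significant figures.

22.1 g/cm³

density = 7.89 × 10^3 g ÷ 356.3 cm³ = 22.1442604547… g/cm³.
7.89 × 10^3 has 3 significant figures; 356.3 has 4.
Division/multiplication keeps the fewest: 3 significant figures.
Rounded: 22.1 g/cm³.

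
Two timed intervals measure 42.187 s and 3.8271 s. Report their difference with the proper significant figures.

42.187 s − 3.8271 s = 38.3599 s.
Addition/subtraction keeps the fewest decimal places: 42.187 → 3 decimal places, 3.8271 → 4 decimal places; limit is 3.
Rounded to 3 decimal places: 38.360 s.

38.360 s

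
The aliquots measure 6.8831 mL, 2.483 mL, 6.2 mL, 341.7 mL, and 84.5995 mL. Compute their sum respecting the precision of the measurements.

441.9 mL

6.8831 mL + 2.483 mL + 6.2 mL + 341.7 mL + 84.5995 mL = 441.8656 mL.
Addition/subtraction keeps the fewest decimal places: 6.8831 → 4 decimal places, 2.483 → 3 decimal places, 6.2 → 1 decimal place, 341.7 → 1 decimal place, 84.5995 → 4 decimal places; limit is 1.
Rounded to 1 decimal place: 441.9 mL.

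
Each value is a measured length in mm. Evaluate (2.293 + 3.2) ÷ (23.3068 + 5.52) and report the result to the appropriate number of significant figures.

1.9 × 10^-1

2.293 + 3.2 = 5.493, limited to 1 d.p. → 2 s.f.; 23.3068 + 5.52 = 28.8268, limited to 2 d.p. → 4 s.f.
Carrying full precision, 5.493 ÷ 28.8268 = 0.190551847586…; keep min(2, 4) = 2 s.f.
Rounded to 2 significant figures: 1.9 × 10^-1.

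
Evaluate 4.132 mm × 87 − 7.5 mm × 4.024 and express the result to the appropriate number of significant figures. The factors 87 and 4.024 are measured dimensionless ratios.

3.3 × 10^2 mm

4.132 × 87 = 359.484 → 3.6 × 10^2 mm (2 s.f., last digit at the 10^1 place).
7.5 × 4.024 = 30.18 → 30. mm (2 s.f., last digit at the 10^0 place).
Difference: 329.304 mm; keep the coarser place, 10^1.
Result: 3.3 × 10^2 mm.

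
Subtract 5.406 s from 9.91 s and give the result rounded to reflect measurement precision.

4.50 s

9.91 s − 5.406 s = 4.504 s.
Addition/subtraction keeps the fewest decimal places: 9.91 → 2 decimal places, 5.406 → 3 decimal places; limit is 2.
Rounded to 2 decimal places: 4.50 s.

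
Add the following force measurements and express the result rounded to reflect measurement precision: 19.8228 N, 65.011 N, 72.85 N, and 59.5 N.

19.8228 N + 65.011 N + 72.85 N + 59.5 N = 217.1838 N.
Addition/subtraction keeps the fewest decimal places: 19.8228 → 4 decimal places, 65.011 → 3 decimal places, 72.85 → 2 decimal places, 59.5 → 1 decimal place; limit is 1.
Rounded to 1 decimal place: 217.2 N.

217.2 N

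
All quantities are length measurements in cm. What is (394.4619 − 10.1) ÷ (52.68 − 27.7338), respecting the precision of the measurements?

15.41

394.4619 − 10.1 = 384.3619, limited to 1 d.p. → 4 s.f.; 52.68 − 27.7338 = 24.9462, limited to 2 d.p. → 4 s.f.
Carrying full precision, 384.3619 ÷ 24.9462 = 15.4076332267…; keep min(4, 4) = 4 s.f.
Rounded to 4 significant figures: 15.41.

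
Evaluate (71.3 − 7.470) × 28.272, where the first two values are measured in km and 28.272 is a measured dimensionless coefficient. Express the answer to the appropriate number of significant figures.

1.80 × 10^3 km

71.3 km − 7.470 km = 63.830 km; the difference is limited to 1 decimal place (3 s.f.).
Carrying full precision, 63.830 × 28.272 = 1804.60176 km; 28.272 has 5 s.f., so the result keeps min(3, 5) = 3 s.f.
Rounded to 3 significant figures: 1.80 × 10^3 km.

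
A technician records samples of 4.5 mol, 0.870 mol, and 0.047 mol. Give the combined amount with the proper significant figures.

4.5 mol + 0.870 mol + 0.047 mol = 5.417 mol.
Addition/subtraction keeps the fewest decimal places: 4.5 → 1 decimal place, 0.870 → 3 decimal places, 0.047 → 3 decimal places; limit is 1.
Rounded to 1 decimal place: 5.4 mol.

5.4 mol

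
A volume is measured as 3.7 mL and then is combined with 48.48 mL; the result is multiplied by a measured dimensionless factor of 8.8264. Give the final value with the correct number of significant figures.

3.7 mL + 48.48 mL = 52.18 mL; the sum is limited to 1 decimal place (3 s.f.).
Carrying full precision, 52.18 × 8.8264 = 460.561552 mL; 8.8264 has 5 s.f., so the result keeps min(3, 5) = 3 s.f.
Rounded to 3 significant figures: 4.61 × 10² mL.

4.61 × 10² mL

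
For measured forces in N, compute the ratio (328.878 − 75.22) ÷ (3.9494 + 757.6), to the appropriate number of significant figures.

0.3331

328.878 − 75.22 = 253.658, limited to 2 d.p. → 5 s.f.; 3.9494 + 757.6 = 761.5494, limited to 1 d.p. → 4 s.f.
Carrying full precision, 253.658 ÷ 761.5494 = 0.333081478365…; keep min(5, 4) = 4 s.f.
Rounded to 4 significant figures: 0.3331.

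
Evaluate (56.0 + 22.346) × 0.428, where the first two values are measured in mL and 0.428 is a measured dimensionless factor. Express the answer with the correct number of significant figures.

33.5 mL

56.0 mL + 22.346 mL = 78.346 mL; the sum is limited to 1 decimal place (3 s.f.).
Carrying full precision, 78.346 × 0.428 = 33.532088 mL; 0.428 has 3 s.f., so the result keeps min(3, 3) = 3 s.f.
Rounded to 3 significant figures: 33.5 mL.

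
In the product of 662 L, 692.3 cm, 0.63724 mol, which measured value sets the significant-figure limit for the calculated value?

662 L

662 L → 3 s.f.; 692.3 cm → 4 s.f.; 0.63724 mol → 5 s.f.
The fewest is 3 significant figures, from 662 L.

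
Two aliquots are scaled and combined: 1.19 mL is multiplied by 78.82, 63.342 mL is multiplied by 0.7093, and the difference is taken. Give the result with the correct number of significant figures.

48.9 mL

1.19 × 78.82 = 93.7958 → 93.8 mL (3 s.f., last digit at the 10^-1 place).
63.342 × 0.7093 = 44.9284806 → 44.93 mL (4 s.f., last digit at the 10^-2 place).
Difference: 48.8673194 mL; keep the coarser place, 10^-1.
Result: 48.9 mL.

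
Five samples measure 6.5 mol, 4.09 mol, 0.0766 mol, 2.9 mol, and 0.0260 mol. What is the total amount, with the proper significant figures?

13.6 mol

6.5 mol + 4.09 mol + 0.0766 mol + 2.9 mol + 0.0260 mol = 13.5926 mol.
Addition/subtraction keeps the fewest decimal places: 6.5 → 1 decimal place, 4.09 → 2 decimal places, 0.0766 → 4 decimal places, 2.9 → 1 decimal place, 0.0260 → 4 decimal places; limit is 1.
Rounded to 1 decimal place: 13.6 mol.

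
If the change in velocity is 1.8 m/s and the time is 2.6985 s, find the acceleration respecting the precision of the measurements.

0.67 m/s²

acceleration = 1.8 m/s ÷ 2.6985 s = 0.667037242913… m/s².
1.8 has 2 significant figures; 2.6985 has 5.
Division/multiplication keeps the fewest: 2 significant figures.
Rounded: 0.67 m/s².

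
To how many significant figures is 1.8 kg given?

2

1.8: every digit is nonzero and significant.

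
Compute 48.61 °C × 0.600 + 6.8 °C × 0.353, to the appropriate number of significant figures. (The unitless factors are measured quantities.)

48.61 × 0.600 = 29.166 → 29.2 °C (3 s.f., last digit at the 10^-1 place).
6.8 × 0.353 = 2.4004 → 2.4 °C (2 s.f., last digit at the 10^-1 place).
Sum: 31.5664 °C; keep the coarser place, 10^-1.
Result: 31.6 °C.

31.6 °C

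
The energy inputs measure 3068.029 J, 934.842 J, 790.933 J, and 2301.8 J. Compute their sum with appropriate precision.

7095.6 J

3068.029 J + 934.842 J + 790.933 J + 2301.8 J = 7095.604 J.
Addition/subtraction keeps the fewest decimal places: 3068.029 → 3 decimal places, 934.842 → 3 decimal places, 790.933 → 3 decimal places, 2301.8 → 1 decimal place; limit is 1.
Rounded to 1 decimal place: 7095.6 J.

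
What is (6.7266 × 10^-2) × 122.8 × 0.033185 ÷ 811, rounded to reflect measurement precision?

(6.7266 × 10^-2) × 122.8 × 0.033185 ÷ 811 = 0.000337998628099…
Multiplication/division keeps the fewest significant figures: 6.7266 × 10^-2 → 5 s.f., 122.8 → 4 s.f., 0.033185 → 5 s.f., 811 → 3 s.f.; limit is 3.
Rounded to 3 significant figures: 3.38 × 10^-4.

3.38 × 10^-4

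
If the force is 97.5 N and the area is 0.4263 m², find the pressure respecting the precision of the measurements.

229 Pa

pressure = 97.5 N ÷ 0.4263 m² = 228.712174525… Pa.
97.5 has 3 significant figures; 0.4263 has 4.
Division/multiplication keeps the fewest: 3 significant figures.
Rounded: 229 Pa.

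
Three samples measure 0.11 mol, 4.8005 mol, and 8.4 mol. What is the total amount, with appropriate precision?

0.11 mol + 4.8005 mol + 8.4 mol = 13.3105 mol.
Addition/subtraction keeps the fewest decimal places: 0.11 → 2 decimal places, 4.8005 → 4 decimal places, 8.4 → 1 decimal place; limit is 1.
Rounded to 1 decimal place: 13.3 mol.

13.3 mol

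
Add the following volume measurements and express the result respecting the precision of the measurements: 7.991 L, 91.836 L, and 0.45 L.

100.28 L

7.991 L + 91.836 L + 0.45 L = 100.277 L.
Addition/subtraction keeps the fewest decimal places: 7.991 → 3 decimal places, 91.836 → 3 decimal places, 0.45 → 2 decimal places; limit is 2.
Rounded to 2 decimal places: 100.28 L.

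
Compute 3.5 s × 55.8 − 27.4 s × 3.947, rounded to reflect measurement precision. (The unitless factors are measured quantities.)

3.5 × 55.8 = 195.3 → 2.0 × 10^2 s (2 s.f., last digit at the 10^1 place).
27.4 × 3.947 = 108.1478 → 108 s (3 s.f., last digit at the 10^0 place).
Difference: 87.1522 s; keep the coarser place, 10^1.
Result: 9 × 10^1 s.

9 × 10^1 s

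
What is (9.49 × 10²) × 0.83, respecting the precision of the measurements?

(9.49 × 10²) × 0.83 = 787.67
Multiplication/division keeps the fewest significant figures: 9.49 × 10² → 3 s.f., 0.83 → 2 s.f.; limit is 2.
Rounded to 2 significant figures: 7.9 × 10².

7.9 × 10²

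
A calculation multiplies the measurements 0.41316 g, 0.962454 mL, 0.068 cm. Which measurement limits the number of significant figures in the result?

0.068 cm

0.41316 g → 5 s.f.; 0.962454 mL → 6 s.f.; 0.068 cm → 2 s.f.
The fewest is 2 significant figures, from 0.068 cm.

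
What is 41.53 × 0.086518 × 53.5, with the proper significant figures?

41.53 × 0.086518 × 53.5 = 192.23045089
Multiplication/division keeps the fewest significant figures: 41.53 → 4 s.f., 0.086518 → 5 s.f., 53.5 → 3 s.f.; limit is 3.
Rounded to 3 significant figures: 192.

192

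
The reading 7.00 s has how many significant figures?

3

7.00: trailing zeros after a decimal point are significant.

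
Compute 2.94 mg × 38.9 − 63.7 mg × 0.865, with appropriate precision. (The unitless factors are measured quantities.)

2.94 × 38.9 = 114.366 → 114 mg (3 s.f., last digit at the 10^0 place).
63.7 × 0.865 = 55.1005 → 55.1 mg (3 s.f., last digit at the 10^-1 place).
Difference: 59.2655 mg; keep the coarser place, 10^0.
Result: 59 mg.

59 mg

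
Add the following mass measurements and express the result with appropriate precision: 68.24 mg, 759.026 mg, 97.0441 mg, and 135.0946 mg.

1059.40 mg

68.24 mg + 759.026 mg + 97.0441 mg + 135.0946 mg = 1059.4047 mg.
Addition/subtraction keeps the fewest decimal places: 68.24 → 2 decimal places, 759.026 → 3 decimal places, 97.0441 → 4 decimal places, 135.0946 → 4 decimal places; limit is 2.
Rounded to 2 decimal places: 1059.40 mg.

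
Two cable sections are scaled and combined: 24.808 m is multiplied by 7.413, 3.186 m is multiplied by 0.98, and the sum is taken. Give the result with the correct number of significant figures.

187.0 m

24.808 × 7.413 = 183.901704 → 1.839 × 10² m (4 s.f., last digit at the 10^-1 place).
3.186 × 0.98 = 3.12228 → 3.1 m (2 s.f., last digit at the 10^-1 place).
Sum: 187.023984 m; keep the coarser place, 10^-1.
Result: 187.0 m.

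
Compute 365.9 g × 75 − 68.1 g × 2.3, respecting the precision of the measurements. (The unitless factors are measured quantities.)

2.7 × 10^4 g

365.9 × 75 = 27442.5 → 2.7 × 10^4 g (2 s.f., last digit at the 10^3 place).
68.1 × 2.3 = 156.63 → 1.6 × 10^2 g (2 s.f., last digit at the 10^1 place).
Difference: 27285.87 g; keep the coarser place, 10^3.
Result: 2.7 × 10^4 g.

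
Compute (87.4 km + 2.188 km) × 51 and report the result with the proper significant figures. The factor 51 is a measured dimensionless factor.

87.4 km + 2.188 km = 89.588 km; the sum is limited to 1 decimal place (3 s.f.).
Carrying full precision, 89.588 × 51 = 4568.988 km; 51 has 2 s.f., so the result keeps min(3, 2) = 2 s.f.
Rounded to 2 significant figures: 4.6 × 10^3 km.

4.6 × 10^3 km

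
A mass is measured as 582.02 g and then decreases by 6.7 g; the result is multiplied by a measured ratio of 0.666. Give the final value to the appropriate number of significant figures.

582.02 g − 6.7 g = 575.32 g; the difference is limited to 1 decimal place (4 s.f.).
Carrying full precision, 575.32 × 0.666 = 383.16312 g; 0.666 has 3 s.f., so the result keeps min(4, 3) = 3 s.f.
Rounded to 3 significant figures: 383 g.

383 g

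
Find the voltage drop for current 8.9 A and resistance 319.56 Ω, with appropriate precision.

2.8 × 10³ V

voltage drop = 8.9 A × 319.56 Ω = 2844.084 V.
8.9 has 2 significant figures; 319.56 has 5.
Division/multiplication keeps the fewest: 2 significant figures.
Rounded: 2.8 × 10³ V.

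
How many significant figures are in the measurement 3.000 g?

3.000: trailing zeros after a decimal point are significant.

4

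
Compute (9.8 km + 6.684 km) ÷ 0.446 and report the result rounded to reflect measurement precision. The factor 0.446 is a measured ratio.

9.8 km + 6.684 km = 16.484 km; the sum is limited to 1 decimal place (3 s.f.).
Carrying full precision, 16.484 ÷ 0.446 = 36.9596412556… km; 0.446 has 3 s.f., so the result keeps min(3, 3) = 3 s.f.
Rounded to 3 significant figures: 37.0 km.

37.0 km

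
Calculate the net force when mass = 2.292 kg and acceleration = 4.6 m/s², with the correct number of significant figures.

11 N

net force = 2.292 kg × 4.6 m/s² = 10.5432 N.
2.292 has 4 significant figures; 4.6 has 2.
Division/multiplication keeps the fewest: 2 significant figures.
Rounded: 11 N.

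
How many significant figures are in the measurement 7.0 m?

2

7.0: trailing zeros after a decimal point are significant.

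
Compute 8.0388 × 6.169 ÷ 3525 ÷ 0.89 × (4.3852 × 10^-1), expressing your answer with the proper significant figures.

8.0388 × 6.169 ÷ 3525 ÷ 0.89 × (4.3852 × 10^-1) = 0.00693180395548…
Multiplication/division keeps the fewest significant figures: 8.0388 → 5 s.f., 6.169 → 4 s.f., 3525 → 4 s.f., 0.89 → 2 s.f., 4.3852 × 10^-1 → 5 s.f.; limit is 2.
Rounded to 2 significant figures: 0.0069.

0.0069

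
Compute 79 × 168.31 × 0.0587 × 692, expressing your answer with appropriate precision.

5.4 × 10⁵

79 × 168.31 × 0.0587 × 692 = 540108.742396
Multiplication/division keeps the fewest significant figures: 79 → 2 s.f., 168.31 → 5 s.f., 0.0587 → 3 s.f., 692 → 3 s.f.; limit is 2.
Rounded to 2 significant figures: 5.4 × 10⁵.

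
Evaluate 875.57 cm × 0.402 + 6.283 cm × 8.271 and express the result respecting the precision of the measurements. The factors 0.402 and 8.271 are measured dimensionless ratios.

4.04 × 10^2 cm

875.57 × 0.402 = 351.97914 → 352 cm (3 s.f., last digit at the 10^0 place).
6.283 × 8.271 = 51.966693 → 51.97 cm (4 s.f., last digit at the 10^-2 place).
Sum: 403.945833 cm; keep the coarser place, 10^0.
Result: 4.04 × 10^2 cm.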